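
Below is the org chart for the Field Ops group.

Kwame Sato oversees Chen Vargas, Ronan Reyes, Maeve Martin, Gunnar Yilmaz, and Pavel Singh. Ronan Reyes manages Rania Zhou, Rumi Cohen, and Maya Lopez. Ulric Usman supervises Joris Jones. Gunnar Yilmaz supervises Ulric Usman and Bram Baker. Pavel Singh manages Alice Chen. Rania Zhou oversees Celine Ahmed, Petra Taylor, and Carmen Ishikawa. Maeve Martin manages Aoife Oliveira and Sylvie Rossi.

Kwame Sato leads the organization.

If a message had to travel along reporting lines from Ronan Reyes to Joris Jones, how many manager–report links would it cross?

Ronan Reyes is 1 level below Kwame Sato, and Joris Jones is 3 levels below Kwame Sato (their lowest common manager). The shortest path runs up from Ronan Reyes to Kwame Sato and back down to Joris Jones: 1 + 3 = 4 links.

4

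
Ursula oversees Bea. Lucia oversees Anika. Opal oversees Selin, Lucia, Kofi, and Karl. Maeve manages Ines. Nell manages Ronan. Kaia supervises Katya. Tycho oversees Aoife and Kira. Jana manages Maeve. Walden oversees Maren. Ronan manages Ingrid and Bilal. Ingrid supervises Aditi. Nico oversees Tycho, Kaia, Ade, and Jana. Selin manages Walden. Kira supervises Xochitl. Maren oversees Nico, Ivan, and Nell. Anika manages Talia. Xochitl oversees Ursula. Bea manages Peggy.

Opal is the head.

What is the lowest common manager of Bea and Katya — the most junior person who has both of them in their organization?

Bea's chain of managers is Ursula, Xochitl, Kira, Tycho, Nico, Maren, Walden, Selin, Opal. Katya's chain of managers is Kaia, Nico, Maren, Walden, Selin, Opal. The first manager that appears in both chains is Nico.

Nico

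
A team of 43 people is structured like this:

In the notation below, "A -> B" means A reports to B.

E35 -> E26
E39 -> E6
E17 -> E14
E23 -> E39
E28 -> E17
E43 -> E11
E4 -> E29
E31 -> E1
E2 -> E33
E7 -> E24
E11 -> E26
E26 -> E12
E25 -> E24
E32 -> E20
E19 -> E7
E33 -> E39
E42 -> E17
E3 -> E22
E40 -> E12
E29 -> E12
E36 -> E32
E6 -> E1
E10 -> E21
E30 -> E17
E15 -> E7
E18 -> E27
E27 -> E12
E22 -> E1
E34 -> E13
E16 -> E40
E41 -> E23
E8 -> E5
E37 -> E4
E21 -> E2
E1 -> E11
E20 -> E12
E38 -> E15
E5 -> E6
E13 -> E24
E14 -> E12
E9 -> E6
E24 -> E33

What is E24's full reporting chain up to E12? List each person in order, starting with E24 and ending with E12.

E24 reports to E33. E33 reports to E39. E39 reports to E6. E6 reports to E1. E1 reports to E11. E11 reports to E26. E26 reports to E12. E12 is at the top.

E24 -> E33 -> E39 -> E6 -> E1 -> E11 -> E26 -> E12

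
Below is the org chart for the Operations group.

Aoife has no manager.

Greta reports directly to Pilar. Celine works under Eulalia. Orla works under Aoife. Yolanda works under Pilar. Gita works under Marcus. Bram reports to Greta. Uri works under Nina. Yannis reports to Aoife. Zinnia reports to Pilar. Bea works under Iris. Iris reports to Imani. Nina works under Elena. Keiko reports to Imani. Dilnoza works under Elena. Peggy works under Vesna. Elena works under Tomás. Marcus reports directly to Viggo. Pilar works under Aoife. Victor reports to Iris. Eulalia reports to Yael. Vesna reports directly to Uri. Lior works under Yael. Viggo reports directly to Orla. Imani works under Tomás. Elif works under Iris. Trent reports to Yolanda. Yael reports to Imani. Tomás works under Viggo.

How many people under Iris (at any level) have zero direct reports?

3

The people in Iris's organization with no one reporting to them are Elif, Bea, Victor. That is 3.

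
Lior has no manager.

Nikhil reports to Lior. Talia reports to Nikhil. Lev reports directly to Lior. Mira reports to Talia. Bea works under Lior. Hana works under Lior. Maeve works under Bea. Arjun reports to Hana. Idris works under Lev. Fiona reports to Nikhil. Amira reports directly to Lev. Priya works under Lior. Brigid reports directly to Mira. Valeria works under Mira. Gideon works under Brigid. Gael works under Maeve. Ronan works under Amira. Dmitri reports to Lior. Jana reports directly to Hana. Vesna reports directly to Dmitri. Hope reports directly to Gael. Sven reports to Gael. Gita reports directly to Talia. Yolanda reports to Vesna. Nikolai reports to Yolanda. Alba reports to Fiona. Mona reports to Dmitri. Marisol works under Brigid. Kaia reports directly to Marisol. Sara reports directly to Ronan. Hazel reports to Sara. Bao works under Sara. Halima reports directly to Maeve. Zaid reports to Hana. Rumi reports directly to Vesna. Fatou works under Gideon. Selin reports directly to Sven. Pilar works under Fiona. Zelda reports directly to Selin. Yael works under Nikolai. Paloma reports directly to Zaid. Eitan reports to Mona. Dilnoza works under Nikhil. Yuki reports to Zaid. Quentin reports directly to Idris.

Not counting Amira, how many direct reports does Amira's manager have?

1

Amira reports to Lev. Lev's other direct reports are Idris — 1 peer.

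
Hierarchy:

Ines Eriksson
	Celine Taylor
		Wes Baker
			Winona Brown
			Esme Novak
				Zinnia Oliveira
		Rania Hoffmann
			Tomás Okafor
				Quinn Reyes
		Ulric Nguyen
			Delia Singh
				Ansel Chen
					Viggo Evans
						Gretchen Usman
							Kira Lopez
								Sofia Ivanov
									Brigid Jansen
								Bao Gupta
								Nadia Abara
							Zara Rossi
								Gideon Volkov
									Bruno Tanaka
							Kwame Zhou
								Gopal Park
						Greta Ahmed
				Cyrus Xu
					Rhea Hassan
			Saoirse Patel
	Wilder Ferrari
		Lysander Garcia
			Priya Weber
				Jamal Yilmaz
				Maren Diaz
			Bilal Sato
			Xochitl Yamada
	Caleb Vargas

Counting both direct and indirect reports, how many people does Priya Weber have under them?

2

Priya Weber directly manages Jamal Yilmaz, Maren Diaz. Jamal Yilmaz has no reports. Maren Diaz has no reports. So Priya Weber's organization is 2 direct reports plus everyone under them: 1 + 1 = 2.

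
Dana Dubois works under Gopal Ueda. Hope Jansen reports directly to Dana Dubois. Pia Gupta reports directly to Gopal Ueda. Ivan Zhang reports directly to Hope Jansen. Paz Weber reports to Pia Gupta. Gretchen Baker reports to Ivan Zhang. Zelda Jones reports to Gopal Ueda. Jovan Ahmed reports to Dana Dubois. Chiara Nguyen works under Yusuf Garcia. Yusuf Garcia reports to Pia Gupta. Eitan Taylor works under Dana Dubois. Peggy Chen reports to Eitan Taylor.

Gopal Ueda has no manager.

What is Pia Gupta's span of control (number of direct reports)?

2

Pia Gupta directly manages Yusuf Garcia, Paz Weber. That is 2 direct reports.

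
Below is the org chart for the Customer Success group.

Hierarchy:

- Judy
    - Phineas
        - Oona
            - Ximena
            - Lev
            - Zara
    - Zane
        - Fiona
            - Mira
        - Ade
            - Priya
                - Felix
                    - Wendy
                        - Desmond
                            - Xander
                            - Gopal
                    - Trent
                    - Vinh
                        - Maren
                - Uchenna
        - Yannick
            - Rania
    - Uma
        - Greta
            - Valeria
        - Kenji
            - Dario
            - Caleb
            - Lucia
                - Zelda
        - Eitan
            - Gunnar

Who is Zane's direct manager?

Zane reports directly to Judy.

Judy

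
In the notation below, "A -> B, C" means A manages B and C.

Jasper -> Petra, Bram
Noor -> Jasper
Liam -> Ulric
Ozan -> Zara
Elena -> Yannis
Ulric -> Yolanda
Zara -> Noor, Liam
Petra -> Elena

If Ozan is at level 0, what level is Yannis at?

Chain from Yannis up to Ozan: Yannis → Elena → Petra → Jasper → Noor → Zara → Ozan. That is 6 steps up, so Yannis is 6 levels below Ozan.

6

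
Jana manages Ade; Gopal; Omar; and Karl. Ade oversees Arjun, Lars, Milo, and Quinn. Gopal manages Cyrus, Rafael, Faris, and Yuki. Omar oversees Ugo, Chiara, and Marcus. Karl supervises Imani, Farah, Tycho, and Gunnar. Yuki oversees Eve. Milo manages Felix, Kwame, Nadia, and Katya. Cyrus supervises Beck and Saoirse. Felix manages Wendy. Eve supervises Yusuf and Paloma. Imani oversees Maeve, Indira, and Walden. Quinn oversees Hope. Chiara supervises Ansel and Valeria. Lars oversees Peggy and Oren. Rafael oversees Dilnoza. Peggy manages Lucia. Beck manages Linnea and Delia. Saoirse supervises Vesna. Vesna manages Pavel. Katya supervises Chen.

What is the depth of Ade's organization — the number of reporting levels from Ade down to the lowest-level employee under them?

The longest chain under Ade runs Ade → Lars → Peggy → Lucia, which is 3 levels below Ade.

3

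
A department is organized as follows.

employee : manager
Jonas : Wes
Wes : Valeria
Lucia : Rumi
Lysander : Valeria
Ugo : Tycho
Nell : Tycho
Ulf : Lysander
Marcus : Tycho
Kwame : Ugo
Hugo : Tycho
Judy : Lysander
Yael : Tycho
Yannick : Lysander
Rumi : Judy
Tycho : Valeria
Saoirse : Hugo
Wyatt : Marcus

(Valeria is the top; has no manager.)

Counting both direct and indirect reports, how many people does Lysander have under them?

5

Lysander directly manages Ulf, Judy, Yannick. Ulf has no reports. Under Judy: Rumi, Lucia (2). Yannick has no reports. So Lysander's organization is 3 direct reports plus everyone under them: 1 + 3 + 1 = 5.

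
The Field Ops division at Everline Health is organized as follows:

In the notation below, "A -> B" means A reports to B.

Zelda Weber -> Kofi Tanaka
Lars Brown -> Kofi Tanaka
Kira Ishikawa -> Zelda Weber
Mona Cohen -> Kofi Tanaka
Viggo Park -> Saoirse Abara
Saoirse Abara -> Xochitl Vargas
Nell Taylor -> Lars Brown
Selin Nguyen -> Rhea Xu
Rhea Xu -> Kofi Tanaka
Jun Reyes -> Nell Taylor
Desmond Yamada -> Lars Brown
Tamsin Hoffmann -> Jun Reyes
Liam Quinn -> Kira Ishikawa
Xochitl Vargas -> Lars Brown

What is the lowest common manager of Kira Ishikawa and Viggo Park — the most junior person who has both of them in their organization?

Kira Ishikawa's chain of managers is Zelda Weber, Kofi Tanaka. Viggo Park's chain of managers is Saoirse Abara, Xochitl Vargas, Lars Brown, Kofi Tanaka. The first manager that appears in both chains is Kofi Tanaka.

Kofi Tanaka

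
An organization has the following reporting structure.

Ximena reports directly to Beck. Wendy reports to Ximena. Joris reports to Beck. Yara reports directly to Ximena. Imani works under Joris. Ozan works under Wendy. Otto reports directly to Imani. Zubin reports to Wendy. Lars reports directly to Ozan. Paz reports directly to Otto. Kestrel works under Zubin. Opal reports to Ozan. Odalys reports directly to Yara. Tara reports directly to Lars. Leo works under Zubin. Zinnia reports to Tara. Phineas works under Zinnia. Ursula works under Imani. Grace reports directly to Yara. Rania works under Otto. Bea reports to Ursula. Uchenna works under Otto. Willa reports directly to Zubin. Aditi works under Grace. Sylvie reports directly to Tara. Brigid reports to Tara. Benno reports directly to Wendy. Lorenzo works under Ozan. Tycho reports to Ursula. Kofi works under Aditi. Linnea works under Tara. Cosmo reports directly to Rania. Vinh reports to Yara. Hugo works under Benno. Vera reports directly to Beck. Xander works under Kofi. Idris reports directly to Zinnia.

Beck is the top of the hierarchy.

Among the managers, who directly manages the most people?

Tara

Direct-report counts: Beck has 3; Joris has 1; Imani has 2; Ursula has 2; Otto has 3; Rania has 1; Ximena has 2; Yara has 3; Grace has 1; Aditi has 1; Kofi has 1; Wendy has 3; Benno has 1; Zubin has 3; Ozan has 3; Lars has 1; Tara has 4; Zinnia has 2. The largest is 4, held by Tara.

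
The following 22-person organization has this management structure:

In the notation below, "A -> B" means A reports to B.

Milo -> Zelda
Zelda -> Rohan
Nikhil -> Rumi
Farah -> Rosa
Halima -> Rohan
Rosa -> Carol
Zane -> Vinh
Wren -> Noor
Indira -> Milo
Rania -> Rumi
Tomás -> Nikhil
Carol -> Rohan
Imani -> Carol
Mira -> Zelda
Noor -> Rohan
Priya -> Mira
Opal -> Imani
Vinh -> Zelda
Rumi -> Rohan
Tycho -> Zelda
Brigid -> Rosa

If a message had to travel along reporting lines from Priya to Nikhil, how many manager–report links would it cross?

5

Priya is 3 levels below Rohan, and Nikhil is 2 levels below Rohan (their lowest common manager). The shortest path runs up from Priya to Rohan and back down to Nikhil: 3 + 2 = 5 links.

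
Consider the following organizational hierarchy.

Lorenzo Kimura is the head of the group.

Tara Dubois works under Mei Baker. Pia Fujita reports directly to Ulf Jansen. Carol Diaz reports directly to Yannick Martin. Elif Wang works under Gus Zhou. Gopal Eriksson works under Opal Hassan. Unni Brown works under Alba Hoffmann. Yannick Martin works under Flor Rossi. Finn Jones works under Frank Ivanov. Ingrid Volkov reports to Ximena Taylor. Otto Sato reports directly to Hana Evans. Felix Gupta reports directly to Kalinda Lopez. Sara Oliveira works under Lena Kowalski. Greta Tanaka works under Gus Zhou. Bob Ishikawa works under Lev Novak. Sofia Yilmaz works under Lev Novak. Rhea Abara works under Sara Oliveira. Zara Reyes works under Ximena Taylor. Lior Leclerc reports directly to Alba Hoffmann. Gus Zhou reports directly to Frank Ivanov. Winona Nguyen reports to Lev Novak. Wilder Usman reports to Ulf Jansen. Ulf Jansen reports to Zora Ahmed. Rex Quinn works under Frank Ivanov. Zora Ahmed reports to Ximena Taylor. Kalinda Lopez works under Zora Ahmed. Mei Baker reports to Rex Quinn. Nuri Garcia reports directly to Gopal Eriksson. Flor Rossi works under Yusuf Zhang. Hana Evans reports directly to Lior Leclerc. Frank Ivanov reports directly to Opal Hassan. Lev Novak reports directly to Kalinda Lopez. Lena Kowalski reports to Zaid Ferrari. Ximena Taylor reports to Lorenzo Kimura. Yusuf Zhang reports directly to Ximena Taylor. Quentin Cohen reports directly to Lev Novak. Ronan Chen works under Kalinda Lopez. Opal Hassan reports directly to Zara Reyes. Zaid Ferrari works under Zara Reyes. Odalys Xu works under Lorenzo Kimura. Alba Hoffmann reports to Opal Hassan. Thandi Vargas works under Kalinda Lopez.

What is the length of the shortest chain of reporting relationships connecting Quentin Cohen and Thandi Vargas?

Quentin Cohen is 2 levels below Kalinda Lopez, and Thandi Vargas is 1 level below Kalinda Lopez (their lowest common manager). The shortest path runs up from Quentin Cohen to Kalinda Lopez and back down to Thandi Vargas: 2 + 1 = 3 links.

3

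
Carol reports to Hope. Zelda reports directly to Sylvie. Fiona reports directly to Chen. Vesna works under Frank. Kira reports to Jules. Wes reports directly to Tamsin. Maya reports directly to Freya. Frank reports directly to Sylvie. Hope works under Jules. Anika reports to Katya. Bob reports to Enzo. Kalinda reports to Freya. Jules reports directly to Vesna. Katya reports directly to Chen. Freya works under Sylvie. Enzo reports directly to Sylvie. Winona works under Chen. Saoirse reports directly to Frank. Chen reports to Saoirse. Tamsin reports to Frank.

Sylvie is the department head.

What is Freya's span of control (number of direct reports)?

2

Freya directly manages Maya, Kalinda. That is 2 direct reports.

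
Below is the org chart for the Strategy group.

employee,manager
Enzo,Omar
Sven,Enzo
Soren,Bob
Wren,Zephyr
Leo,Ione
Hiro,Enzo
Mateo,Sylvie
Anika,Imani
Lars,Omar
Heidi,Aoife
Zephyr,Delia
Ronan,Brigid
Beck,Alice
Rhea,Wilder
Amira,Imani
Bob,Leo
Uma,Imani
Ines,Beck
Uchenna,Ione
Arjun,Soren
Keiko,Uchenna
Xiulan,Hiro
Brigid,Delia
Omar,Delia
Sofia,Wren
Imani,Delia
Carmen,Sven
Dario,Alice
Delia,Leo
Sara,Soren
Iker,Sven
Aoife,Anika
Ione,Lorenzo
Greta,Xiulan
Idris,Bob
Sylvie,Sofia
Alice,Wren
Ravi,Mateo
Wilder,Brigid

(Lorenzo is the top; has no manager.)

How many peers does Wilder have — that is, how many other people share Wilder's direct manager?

1

Wilder reports to Brigid. Brigid's other direct reports are Ronan — 1 peer.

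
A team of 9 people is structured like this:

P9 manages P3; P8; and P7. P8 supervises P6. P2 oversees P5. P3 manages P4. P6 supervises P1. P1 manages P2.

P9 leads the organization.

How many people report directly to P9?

P9 directly manages P3, P8, P7. That is 3 direct reports.

3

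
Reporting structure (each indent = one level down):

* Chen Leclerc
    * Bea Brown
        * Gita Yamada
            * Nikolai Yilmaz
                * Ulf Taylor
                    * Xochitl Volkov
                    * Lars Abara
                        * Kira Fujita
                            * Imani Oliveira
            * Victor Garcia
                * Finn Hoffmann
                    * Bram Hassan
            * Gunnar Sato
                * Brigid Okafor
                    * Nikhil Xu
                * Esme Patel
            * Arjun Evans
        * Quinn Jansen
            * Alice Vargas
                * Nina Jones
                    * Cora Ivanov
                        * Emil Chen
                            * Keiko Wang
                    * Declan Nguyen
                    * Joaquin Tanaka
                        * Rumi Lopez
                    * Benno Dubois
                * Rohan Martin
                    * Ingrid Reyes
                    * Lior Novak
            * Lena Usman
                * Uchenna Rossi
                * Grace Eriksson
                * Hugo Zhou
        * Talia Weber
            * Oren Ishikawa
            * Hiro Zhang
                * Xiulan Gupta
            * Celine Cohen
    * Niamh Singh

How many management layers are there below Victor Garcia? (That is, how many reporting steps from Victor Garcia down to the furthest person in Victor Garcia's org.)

The longest chain under Victor Garcia runs Victor Garcia → Finn Hoffmann → Bram Hassan, which is 2 levels below Victor Garcia.

2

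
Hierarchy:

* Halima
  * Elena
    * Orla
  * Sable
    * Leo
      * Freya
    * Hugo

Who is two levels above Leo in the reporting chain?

Leo reports to Sable, and Sable reports to Halima. So Leo's skip-level manager is Halima.

Halima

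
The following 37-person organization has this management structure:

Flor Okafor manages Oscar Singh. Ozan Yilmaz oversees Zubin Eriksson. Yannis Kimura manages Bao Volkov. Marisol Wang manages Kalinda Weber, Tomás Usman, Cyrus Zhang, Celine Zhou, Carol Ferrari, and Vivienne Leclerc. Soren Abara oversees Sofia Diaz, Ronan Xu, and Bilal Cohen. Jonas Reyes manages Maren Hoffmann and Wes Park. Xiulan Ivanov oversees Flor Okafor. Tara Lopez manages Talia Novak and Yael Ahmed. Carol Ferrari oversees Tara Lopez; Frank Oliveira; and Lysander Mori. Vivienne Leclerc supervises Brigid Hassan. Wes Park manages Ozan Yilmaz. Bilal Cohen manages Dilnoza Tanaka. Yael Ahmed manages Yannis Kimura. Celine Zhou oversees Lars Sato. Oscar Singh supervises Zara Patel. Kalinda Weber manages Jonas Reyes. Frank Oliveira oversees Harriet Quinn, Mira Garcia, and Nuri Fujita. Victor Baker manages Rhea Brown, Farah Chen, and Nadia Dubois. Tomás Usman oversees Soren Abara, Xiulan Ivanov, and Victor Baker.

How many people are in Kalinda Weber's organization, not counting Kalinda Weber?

Kalinda Weber directly manages Jonas Reyes. Under Jonas Reyes: Maren Hoffmann, Wes Park, Ozan Yilmaz, Zubin Eriksson (4). That's 5 in total.

5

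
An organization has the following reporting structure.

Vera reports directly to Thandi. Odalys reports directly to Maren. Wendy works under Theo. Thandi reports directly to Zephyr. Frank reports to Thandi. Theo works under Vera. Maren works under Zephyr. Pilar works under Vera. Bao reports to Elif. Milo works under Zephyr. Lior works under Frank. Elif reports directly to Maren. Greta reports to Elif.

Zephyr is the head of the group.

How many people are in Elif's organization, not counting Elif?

Elif directly manages Greta, Bao. Greta has no reports. Bao has no reports. So Elif's organization is 2 direct reports plus everyone under them: 1 + 1 = 2.

2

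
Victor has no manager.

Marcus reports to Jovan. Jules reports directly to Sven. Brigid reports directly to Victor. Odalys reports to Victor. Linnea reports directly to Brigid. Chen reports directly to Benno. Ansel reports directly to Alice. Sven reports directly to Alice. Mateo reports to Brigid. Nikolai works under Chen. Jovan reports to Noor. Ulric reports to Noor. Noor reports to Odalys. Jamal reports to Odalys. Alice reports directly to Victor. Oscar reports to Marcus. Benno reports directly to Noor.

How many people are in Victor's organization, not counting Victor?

Victor directly manages Odalys, Alice, Brigid. Under Odalys: Jamal, Noor, Benno, Chen, Nikolai, Ulric, Jovan, Marcus, Oscar (9). Under Alice: Sven, Jules, Ansel (3). Under Brigid: Mateo, Linnea (2). So Victor's organization is 3 direct reports plus everyone under them: 10 + 4 + 3 = 17.

17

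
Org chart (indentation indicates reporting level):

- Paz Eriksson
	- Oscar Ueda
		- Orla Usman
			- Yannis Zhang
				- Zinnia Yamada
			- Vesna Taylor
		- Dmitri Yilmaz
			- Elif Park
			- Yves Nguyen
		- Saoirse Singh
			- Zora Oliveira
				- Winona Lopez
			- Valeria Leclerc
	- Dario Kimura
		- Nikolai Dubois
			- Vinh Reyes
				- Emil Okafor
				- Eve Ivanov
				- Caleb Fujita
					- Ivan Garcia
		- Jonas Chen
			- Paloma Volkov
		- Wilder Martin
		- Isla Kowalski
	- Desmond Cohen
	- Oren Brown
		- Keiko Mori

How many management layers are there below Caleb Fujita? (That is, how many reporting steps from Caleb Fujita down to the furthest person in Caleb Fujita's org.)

The longest chain under Caleb Fujita runs Caleb Fujita → Ivan Garcia, which is 1 level below Caleb Fujita.

1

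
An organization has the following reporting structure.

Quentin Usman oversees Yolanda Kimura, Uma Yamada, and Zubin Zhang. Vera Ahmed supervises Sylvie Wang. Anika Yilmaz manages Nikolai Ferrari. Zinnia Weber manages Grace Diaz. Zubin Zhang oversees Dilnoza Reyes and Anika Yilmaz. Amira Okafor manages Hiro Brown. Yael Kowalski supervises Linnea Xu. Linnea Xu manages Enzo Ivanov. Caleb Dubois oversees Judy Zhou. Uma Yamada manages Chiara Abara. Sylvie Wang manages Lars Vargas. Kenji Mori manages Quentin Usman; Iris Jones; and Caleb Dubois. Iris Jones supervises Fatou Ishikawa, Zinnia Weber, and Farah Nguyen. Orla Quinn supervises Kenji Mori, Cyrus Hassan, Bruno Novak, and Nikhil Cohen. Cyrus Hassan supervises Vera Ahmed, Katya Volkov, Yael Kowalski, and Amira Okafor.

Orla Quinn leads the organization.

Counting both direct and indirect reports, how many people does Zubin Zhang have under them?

3

Zubin Zhang directly manages Dilnoza Reyes, Anika Yilmaz. Dilnoza Reyes has no reports. Under Anika Yilmaz: Nikolai Ferrari (1). So Zubin Zhang's organization is 2 direct reports plus everyone under them: 1 + 2 = 3.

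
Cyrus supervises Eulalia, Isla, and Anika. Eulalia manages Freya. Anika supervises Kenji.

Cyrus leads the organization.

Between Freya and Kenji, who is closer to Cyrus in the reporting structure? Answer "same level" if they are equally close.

same level

Both Freya and Kenji are 2 levels below Cyrus.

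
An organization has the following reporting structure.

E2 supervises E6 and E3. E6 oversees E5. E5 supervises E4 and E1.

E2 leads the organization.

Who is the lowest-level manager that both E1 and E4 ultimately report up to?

E1's chain of managers is E5, E6, E2. E4's chain of managers is E5, E6, E2. The first manager that appears in both chains is E5.

E5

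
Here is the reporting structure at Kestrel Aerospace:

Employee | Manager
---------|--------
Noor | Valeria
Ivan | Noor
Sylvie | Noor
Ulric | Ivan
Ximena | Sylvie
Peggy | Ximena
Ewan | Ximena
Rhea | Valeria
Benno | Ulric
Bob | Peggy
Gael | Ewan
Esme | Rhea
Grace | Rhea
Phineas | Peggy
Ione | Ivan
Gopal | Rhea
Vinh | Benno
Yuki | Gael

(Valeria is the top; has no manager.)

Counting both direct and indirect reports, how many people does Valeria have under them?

18

Valeria directly manages Noor, Rhea. Under Noor: Sylvie, Ximena, Ewan, Gael, Yuki, Peggy, Phineas, Bob, Ivan, Ione, Ulric, Benno, Vinh (13). Under Rhea: Gopal, Grace, Esme (3). So Valeria's organization is 2 direct reports plus everyone under them: 14 + 4 = 18.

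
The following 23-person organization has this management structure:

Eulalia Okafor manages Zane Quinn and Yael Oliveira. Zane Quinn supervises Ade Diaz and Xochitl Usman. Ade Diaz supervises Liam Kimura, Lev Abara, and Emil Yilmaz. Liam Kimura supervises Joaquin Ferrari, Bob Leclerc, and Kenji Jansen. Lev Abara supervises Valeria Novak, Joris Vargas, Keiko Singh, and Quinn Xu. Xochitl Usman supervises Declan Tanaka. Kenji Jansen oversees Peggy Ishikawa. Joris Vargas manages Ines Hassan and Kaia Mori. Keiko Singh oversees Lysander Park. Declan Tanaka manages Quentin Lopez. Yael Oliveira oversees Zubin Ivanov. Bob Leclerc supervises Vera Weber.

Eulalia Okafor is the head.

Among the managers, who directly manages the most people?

Direct-report counts: Eulalia Okafor has 2; Yael Oliveira has 1; Zane Quinn has 2; Xochitl Usman has 1; Declan Tanaka has 1; Ade Diaz has 3; Lev Abara has 4; Keiko Singh has 1; Joris Vargas has 2; Liam Kimura has 3; Bob Leclerc has 1; Kenji Jansen has 1. The largest is 4, held by Lev Abara.

Lev Abara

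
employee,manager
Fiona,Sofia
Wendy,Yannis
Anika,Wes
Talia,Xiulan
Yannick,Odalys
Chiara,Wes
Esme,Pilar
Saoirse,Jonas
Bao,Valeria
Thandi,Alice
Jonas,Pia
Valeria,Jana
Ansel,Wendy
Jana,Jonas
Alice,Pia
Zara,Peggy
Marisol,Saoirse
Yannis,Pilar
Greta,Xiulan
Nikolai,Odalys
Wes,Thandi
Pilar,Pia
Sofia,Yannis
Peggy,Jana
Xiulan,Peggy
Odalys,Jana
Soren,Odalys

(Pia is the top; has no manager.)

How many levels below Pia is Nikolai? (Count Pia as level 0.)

Chain from Nikolai up to Pia: Nikolai → Odalys → Jana → Jonas → Pia. That is 4 steps up, so Nikolai is 4 levels below Pia.

4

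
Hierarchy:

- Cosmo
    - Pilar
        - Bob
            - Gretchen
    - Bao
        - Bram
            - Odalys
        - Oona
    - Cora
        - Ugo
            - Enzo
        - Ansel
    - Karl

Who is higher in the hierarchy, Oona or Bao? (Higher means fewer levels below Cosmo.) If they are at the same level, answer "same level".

Oona is 2 levels below Cosmo; Bao is 1. Bao is higher.

Bao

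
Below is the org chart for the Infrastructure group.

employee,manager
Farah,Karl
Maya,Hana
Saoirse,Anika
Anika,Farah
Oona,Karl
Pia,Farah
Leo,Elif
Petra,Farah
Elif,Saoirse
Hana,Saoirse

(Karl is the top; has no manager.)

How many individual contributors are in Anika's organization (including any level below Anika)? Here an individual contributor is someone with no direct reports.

The people in Anika's organization with no one reporting to them are Leo, Maya. That is 2.

2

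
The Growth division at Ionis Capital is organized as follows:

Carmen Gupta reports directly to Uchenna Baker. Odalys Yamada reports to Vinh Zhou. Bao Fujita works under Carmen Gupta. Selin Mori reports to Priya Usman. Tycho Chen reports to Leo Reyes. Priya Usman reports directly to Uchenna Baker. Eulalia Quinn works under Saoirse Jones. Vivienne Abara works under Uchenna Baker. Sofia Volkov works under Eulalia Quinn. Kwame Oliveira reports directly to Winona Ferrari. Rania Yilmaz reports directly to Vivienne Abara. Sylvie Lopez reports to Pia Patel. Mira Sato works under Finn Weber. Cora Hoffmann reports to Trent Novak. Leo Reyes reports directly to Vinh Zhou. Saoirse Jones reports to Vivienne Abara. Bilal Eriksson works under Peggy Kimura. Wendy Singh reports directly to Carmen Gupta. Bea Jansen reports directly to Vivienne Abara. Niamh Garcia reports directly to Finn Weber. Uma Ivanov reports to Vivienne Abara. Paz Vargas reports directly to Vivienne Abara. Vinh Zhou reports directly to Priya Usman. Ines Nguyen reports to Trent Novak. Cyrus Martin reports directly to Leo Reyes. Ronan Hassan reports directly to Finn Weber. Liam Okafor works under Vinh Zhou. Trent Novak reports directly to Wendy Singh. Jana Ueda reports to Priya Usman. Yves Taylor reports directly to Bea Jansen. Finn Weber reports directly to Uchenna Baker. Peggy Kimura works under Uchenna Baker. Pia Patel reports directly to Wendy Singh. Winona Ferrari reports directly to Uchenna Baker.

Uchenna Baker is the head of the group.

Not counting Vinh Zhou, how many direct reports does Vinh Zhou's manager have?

2

Vinh Zhou reports to Priya Usman. Priya Usman's other direct reports are Selin Mori, Jana Ueda — 2 peers.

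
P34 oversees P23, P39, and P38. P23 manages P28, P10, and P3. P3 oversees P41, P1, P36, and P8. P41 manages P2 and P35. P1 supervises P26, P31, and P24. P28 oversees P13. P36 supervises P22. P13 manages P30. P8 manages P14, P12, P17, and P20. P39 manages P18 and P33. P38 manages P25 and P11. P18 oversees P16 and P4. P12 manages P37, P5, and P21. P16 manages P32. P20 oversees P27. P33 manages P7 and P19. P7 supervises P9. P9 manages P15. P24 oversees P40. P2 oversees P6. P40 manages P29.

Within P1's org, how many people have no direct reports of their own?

3

The people in P1's organization with no one reporting to them are P29, P26, P31. That is 3.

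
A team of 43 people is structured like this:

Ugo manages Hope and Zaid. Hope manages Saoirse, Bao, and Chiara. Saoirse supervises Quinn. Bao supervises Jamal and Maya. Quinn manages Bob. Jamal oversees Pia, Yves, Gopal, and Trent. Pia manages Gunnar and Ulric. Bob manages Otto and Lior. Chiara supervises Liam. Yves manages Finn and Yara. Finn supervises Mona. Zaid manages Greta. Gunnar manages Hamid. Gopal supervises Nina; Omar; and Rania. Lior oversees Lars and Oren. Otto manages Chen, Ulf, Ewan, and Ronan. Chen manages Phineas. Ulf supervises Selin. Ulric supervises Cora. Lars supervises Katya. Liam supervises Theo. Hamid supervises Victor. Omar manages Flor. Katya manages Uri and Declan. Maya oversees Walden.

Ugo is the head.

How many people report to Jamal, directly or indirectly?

Jamal directly manages Pia, Yves, Gopal, Trent. Under Pia: Ulric, Cora, Gunnar, Hamid, Victor (5). Under Yves: Yara, Finn, Mona (3). Under Gopal: Rania, Omar, Flor, Nina (4). Trent has no reports. So Jamal's organization is 4 direct reports plus everyone under them: 6 + 4 + 5 + 1 = 16.

16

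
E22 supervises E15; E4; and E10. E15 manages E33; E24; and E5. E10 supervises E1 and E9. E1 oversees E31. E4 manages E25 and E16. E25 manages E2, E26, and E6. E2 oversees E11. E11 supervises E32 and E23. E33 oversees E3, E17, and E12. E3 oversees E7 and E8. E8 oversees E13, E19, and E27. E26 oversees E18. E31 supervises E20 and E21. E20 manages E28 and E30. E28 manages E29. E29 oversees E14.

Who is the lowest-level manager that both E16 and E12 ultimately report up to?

E16's chain of managers is E4, E22. E12's chain of managers is E33, E15, E22. The first manager that appears in both chains is E22.

E22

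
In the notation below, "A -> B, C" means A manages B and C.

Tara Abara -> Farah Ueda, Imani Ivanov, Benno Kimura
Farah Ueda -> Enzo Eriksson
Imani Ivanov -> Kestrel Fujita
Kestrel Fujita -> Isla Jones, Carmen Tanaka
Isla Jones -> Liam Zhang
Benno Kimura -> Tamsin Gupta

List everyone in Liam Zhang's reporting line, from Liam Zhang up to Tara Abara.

Liam Zhang -> Isla Jones -> Kestrel Fujita -> Imani Ivanov -> Tara Abara

Liam Zhang reports to Isla Jones. Isla Jones reports to Kestrel Fujita. Kestrel Fujita reports to Imani Ivanov. Imani Ivanov reports to Tara Abara. Tara Abara is at the top.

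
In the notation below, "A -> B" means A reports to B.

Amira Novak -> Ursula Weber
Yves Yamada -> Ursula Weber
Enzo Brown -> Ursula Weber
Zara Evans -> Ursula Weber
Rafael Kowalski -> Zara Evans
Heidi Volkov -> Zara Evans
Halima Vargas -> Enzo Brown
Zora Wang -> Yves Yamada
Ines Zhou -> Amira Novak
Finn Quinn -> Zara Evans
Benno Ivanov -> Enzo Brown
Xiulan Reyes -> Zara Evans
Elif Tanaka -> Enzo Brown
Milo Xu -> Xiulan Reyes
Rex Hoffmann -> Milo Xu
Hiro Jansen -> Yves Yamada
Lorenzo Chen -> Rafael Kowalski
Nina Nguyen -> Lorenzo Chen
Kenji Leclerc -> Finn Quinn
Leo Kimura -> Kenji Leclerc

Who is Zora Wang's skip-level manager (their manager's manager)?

Zora Wang reports to Yves Yamada, and Yves Yamada reports to Ursula Weber. So Zora Wang's skip-level manager is Ursula Weber.

Ursula Weber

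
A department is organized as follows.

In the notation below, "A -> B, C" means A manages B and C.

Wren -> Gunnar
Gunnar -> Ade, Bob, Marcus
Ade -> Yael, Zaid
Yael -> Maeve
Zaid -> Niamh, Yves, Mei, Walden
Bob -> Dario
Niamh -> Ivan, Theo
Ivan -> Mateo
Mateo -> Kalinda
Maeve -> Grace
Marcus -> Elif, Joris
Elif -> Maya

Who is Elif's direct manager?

Elif reports directly to Marcus.

Marcus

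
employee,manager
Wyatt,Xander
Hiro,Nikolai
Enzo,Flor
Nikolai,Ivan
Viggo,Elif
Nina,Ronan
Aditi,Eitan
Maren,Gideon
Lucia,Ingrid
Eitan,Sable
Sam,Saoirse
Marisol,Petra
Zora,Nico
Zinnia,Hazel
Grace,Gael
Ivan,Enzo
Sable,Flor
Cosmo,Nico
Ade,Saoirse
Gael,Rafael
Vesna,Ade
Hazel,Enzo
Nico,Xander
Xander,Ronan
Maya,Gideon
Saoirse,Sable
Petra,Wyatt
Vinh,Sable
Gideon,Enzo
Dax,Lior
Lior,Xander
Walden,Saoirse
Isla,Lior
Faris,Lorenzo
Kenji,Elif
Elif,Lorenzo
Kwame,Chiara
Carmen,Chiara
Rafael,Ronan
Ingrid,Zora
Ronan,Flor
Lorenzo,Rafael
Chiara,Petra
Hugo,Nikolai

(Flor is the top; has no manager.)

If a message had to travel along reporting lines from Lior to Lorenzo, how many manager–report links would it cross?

4

Lior is 2 levels below Ronan, and Lorenzo is 2 levels below Ronan (their lowest common manager). The shortest path runs up from Lior to Ronan and back down to Lorenzo: 2 + 2 = 4 links.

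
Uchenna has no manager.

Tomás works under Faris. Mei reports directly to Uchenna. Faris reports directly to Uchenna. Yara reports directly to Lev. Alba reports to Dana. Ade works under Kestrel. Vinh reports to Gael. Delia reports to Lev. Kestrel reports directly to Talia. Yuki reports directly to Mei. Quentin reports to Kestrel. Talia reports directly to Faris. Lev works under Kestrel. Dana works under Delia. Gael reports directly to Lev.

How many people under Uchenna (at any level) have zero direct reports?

7

The people in Uchenna's organization with no one reporting to them are Yuki, Tomás, Ade, Quentin, Alba, Vinh, Yara. That is 7.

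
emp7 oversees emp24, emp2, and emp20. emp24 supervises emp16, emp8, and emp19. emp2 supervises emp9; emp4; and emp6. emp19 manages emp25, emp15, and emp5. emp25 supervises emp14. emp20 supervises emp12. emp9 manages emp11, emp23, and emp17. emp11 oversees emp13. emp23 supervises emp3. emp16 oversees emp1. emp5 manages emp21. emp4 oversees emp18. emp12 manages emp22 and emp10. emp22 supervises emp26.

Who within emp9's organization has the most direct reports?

Direct-report counts within emp9's organization: emp9 has 3; emp23 has 1; emp11 has 1. The largest is 3, held by emp9.

emp9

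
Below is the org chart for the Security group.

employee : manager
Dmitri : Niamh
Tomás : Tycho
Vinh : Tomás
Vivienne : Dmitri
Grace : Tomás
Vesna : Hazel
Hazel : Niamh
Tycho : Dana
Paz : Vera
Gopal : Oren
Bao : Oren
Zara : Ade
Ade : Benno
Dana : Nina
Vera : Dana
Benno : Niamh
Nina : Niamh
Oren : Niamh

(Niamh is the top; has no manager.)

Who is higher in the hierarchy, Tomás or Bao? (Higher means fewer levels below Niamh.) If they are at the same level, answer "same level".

Tomás is 4 levels below Niamh; Bao is 2. Bao is higher.

Bao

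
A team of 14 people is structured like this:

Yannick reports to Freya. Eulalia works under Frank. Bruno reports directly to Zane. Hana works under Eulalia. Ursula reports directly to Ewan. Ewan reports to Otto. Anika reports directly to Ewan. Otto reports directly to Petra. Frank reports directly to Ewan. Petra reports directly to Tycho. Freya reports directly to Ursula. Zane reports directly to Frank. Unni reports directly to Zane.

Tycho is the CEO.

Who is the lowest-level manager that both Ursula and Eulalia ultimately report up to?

Ewan

Ursula's chain of managers is Ewan, Otto, Petra, Tycho. Eulalia's chain of managers is Frank, Ewan, Otto, Petra, Tycho. The first manager that appears in both chains is Ewan.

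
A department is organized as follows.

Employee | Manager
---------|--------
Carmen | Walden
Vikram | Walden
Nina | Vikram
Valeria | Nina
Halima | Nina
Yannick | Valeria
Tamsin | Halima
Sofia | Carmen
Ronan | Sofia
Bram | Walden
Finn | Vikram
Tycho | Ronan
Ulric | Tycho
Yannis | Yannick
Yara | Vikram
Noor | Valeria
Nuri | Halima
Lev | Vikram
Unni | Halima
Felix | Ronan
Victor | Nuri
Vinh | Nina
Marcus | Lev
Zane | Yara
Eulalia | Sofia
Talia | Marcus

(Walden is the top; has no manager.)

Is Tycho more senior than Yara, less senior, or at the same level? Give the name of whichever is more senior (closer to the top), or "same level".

Yara

Tycho is 4 levels below Walden; Yara is 2. Yara is higher.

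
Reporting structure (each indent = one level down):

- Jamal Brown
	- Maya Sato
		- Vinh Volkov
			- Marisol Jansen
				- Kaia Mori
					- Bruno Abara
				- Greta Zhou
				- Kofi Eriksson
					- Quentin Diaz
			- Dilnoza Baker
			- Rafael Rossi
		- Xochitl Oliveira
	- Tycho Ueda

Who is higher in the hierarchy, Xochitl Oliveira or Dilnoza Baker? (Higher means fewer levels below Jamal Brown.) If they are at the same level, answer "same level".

Xochitl Oliveira is 2 levels below Jamal Brown; Dilnoza Baker is 3. Xochitl Oliveira is higher.

Xochitl Oliveira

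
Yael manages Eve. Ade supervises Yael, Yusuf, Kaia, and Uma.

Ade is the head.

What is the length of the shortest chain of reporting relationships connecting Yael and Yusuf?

Yael is 1 level below Ade, and Yusuf is 1 level below Ade (their lowest common manager). The shortest path runs up from Yael to Ade and back down to Yusuf: 1 + 1 = 2 links.

2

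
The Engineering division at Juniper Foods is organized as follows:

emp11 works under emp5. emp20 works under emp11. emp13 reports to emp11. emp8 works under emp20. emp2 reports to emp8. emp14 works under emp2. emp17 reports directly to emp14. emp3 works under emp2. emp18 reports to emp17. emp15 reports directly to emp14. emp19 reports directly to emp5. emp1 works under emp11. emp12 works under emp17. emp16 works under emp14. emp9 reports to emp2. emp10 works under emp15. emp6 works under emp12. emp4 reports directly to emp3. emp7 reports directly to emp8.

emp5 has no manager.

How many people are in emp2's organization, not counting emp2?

11

emp2 directly manages emp14, emp3, emp9. Under emp14: emp16, emp15, emp10, emp17, emp12, emp6, emp18 (7). Under emp3: emp4 (1). emp9 has no reports. So emp2's organization is 3 direct reports plus everyone under them: 8 + 2 + 1 = 11.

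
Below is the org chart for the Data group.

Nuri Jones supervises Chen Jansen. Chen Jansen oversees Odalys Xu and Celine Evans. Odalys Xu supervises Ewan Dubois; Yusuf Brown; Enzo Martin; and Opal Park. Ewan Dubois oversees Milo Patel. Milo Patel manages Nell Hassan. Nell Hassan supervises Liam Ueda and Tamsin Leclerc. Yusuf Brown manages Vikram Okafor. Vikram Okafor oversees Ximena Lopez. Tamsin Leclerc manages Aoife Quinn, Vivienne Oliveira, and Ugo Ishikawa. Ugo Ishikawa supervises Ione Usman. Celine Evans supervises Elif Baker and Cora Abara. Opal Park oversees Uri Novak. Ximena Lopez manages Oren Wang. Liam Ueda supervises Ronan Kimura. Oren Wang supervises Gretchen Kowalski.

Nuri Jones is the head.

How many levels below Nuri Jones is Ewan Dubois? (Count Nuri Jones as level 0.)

Chain from Ewan Dubois up to Nuri Jones: Ewan Dubois → Odalys Xu → Chen Jansen → Nuri Jones. That is 3 steps up, so Ewan Dubois is 3 levels below Nuri Jones.

3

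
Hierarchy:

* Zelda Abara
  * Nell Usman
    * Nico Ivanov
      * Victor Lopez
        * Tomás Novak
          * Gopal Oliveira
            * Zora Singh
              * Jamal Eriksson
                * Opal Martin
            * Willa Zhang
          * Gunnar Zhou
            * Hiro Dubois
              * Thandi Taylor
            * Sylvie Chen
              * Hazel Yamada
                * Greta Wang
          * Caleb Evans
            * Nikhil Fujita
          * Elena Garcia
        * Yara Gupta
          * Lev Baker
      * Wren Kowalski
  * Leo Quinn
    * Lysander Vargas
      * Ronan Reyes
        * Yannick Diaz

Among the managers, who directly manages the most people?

Tomás Novak

Direct-report counts: Zelda Abara has 2; Leo Quinn has 1; Lysander Vargas has 1; Ronan Reyes has 1; Nell Usman has 1; Nico Ivanov has 2; Victor Lopez has 2; Yara Gupta has 1; Tomás Novak has 4; Caleb Evans has 1; Gunnar Zhou has 2; Sylvie Chen has 1; Hazel Yamada has 1; Hiro Dubois has 1; Gopal Oliveira has 2; Zora Singh has 1; Jamal Eriksson has 1. The largest is 4, held by Tomás Novak.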